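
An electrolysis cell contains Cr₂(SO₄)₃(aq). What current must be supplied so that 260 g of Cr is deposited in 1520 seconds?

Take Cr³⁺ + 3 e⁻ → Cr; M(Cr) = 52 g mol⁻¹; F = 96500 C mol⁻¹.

n(Cr) = 260 / 52 = 5.000 mol.
n(e⁻) = 3 × 5.000 = 15.00 mol.
Q = n(e⁻)·F = 15.00 × 96500 = 1448000 C.
I = Q/t = 1448000 / 1520.0 s = 952 A.

952 A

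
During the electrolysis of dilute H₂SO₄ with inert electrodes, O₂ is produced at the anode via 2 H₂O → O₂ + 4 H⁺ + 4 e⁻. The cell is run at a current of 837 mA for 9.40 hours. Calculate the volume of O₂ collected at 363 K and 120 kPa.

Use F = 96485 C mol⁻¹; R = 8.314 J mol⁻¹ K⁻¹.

Q = I·t = 0.8370 A × 33840 s = 28320 C.
n(e⁻) = Q/F = 28320 / 96485 = 0.2936 mol.
4 electrons are transferred per O₂ molecule, so n(O₂) = 0.2936 / 4 = 0.07339 mol.
V = nRT/P = (0.07339 × 8.314 × 363) / (120 × 10³ Pa) = 0.00185 m³ = 1.85 L.

1.85 L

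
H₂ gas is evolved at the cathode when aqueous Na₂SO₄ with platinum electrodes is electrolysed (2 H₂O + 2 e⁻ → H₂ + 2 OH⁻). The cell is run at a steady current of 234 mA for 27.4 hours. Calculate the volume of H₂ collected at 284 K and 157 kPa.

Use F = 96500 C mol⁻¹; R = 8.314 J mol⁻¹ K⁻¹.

Q = I·t = 0.2340 A × 98640 s = 23080 C.
n(e⁻) = Q/F = 23080 / 96500 = 0.2392 mol.
2 electrons are transferred per H₂ molecule, so n(H₂) = 0.2392 / 2 = 0.1196 mol.
V = nRT/P = (0.1196 × 8.314 × 284) / (157 × 10³ Pa) = 0.00180 m³ = 1.80 L.

1.80 L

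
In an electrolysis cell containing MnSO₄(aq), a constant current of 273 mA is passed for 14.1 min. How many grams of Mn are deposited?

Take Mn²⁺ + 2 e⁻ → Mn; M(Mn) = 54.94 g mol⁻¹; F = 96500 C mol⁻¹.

0.0657 g

Q = I·t = 0.2730 A × 846.00 s = 231.0 C.
n(e⁻) = Q/F = 231.0 / 96500 = 0.002393 mol.
Mn²⁺ + 2 e⁻ → Mn, so n(Mn) = n(e⁻)/2 = 0.001197 mol.
m = n·M = 0.001197 × 54.94 = 0.0657 g.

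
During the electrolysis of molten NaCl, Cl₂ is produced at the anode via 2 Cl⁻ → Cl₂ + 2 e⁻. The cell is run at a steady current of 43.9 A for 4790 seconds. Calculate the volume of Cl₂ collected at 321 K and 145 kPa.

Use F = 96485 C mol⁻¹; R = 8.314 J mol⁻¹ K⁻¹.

20.1 L

Q = I·t = 43.90 A × 4790.0 s = 210300 C.
n(e⁻) = Q/F = 210300 / 96485 = 2.179 mol.
2 electrons are transferred per Cl₂ molecule, so n(Cl₂) = 2.179 / 2 = 1.090 mol.
V = nRT/P = (1.090 × 8.314 × 321) / (145 × 10³ Pa) = 0.0201 m³ = 20.1 L.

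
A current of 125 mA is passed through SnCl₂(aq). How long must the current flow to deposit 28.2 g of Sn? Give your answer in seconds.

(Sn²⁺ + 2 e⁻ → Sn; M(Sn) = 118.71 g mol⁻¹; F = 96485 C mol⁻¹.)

3.67 × 10⁵ s

n(Sn) = m/M = 28.2 / 118.71 = 0.2376 mol.
Each Sn atom requires 2 electrons, so n(e⁻) = 2 × 0.2376 = 0.4751 mol.
Q = n(e⁻)·F = 0.4751 × 96485 = 45840 C.
t = Q/I = 45840 / 0.1250 A = 366700 s.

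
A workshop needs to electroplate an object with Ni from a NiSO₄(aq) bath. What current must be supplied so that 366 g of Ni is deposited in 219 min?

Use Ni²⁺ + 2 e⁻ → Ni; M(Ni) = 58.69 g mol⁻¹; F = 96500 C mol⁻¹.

n(Ni) = 366 / 58.69 = 6.236 mol.
n(e⁻) = 2 × 6.236 = 12.47 mol.
Q = n(e⁻)·F = 12.47 × 96500 = 1204000 C.
I = Q/t = 1204000 / 13140 s = 91.6 A.

91.6 A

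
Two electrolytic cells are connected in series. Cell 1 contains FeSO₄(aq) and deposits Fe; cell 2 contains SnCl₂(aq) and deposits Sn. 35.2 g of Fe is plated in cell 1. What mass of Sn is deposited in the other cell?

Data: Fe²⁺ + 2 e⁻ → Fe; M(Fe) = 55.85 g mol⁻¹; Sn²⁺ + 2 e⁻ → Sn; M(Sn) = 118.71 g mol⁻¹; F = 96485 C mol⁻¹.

n(Fe) = 35.2 / 55.85 = 0.6303 mol.
Since Fe²⁺ + 2 e⁻ → Fe, n(e⁻) passed = 2 × 0.6303 = 1.261 mol.
Cells in series carry the same charge, so the same 1.261 mol of electrons passes through cell 2.
Sn²⁺ + 2 e⁻ → Sn, so n(Sn) = 1.261 / 2 = 0.6303 mol.
m(Sn) = 0.6303 × 118.71 = 74.8 g.

74.8 g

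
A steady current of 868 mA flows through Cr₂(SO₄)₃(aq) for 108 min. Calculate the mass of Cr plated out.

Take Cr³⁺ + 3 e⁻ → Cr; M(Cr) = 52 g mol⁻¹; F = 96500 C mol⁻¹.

1.01 g

Q = I·t = 0.8680 A × 6480.0 s = 5625 C.
n(e⁻) = Q/F = 5625 / 96500 = 0.05829 mol.
Cr³⁺ + 3 e⁻ → Cr, so n(Cr) = n(e⁻)/3 = 0.01943 mol.
m = n·M = 0.01943 × 52 = 1.01 g.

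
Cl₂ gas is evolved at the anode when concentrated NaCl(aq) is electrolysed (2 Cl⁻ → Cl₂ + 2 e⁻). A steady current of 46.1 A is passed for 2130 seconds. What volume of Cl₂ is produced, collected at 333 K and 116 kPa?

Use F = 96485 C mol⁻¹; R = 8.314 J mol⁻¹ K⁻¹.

12.1 L

Q = I·t = 46.10 A × 2130.0 s = 98190 C.
n(e⁻) = Q/F = 98190 / 96485 = 1.018 mol.
2 electrons are transferred per Cl₂ molecule, so n(Cl₂) = 1.018 / 2 = 0.5089 mol.
V = nRT/P = (0.5089 × 8.314 × 333) / (116 × 10³ Pa) = 0.0121 m³ = 12.1 L.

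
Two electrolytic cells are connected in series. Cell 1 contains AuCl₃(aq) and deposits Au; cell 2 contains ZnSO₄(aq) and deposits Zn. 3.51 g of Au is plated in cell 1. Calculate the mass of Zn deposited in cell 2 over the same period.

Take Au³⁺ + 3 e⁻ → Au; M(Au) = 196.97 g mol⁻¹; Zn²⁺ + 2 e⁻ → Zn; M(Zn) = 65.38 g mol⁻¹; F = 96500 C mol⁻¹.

n(Au) = 3.51 / 196.97 = 0.01782 mol.
Since Au³⁺ + 3 e⁻ → Au, n(e⁻) passed = 3 × 0.01782 = 0.05346 mol.
Cells in series carry the same charge, so the same 0.05346 mol of electrons passes through cell 2.
Zn²⁺ + 2 e⁻ → Zn, so n(Zn) = 0.05346 / 2 = 0.02673 mol.
m(Zn) = 0.02673 × 65.38 = 1.75 g.

1.75 g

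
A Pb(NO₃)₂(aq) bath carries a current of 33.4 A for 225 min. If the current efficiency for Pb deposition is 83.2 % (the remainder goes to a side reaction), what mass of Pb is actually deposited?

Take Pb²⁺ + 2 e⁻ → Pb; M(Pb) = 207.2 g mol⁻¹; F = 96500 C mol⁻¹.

403 g

Q = I·t = 33.40 × 13500 = 450900 C.
n(e⁻) = 450900/96500 = 4.673 mol; theoretically n(Pb) = 4.673/2 = 2.336 mol, m_theo = 484.1 g.
At 83.2 % efficiency, m_actual = 0.832 × 484.1 = 403 g.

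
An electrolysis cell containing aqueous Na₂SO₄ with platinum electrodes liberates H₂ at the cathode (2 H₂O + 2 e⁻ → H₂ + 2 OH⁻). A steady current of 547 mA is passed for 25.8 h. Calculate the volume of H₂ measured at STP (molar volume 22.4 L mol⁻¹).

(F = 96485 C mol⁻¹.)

5.90 L

Q = I·t = 0.5470 A × 92880 s = 50810 C.
n(e⁻) = Q/F = 50810 / 96485 = 0.5266 mol.
2 electrons are transferred per H₂ molecule, so n(H₂) = 0.5266 / 2 = 0.2633 mol.
V = n × V_m = 0.2633 × 22.4 = 5.90 L.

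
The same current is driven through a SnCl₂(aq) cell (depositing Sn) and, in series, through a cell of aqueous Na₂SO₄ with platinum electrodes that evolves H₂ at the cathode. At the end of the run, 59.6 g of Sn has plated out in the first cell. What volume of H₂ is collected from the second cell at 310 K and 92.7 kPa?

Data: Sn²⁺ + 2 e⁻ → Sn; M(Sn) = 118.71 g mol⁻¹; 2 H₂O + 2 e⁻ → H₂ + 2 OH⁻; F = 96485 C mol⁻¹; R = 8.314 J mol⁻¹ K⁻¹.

n(Sn) = 59.6 / 118.71 = 0.5021 mol, so n(e⁻) = 2 × 0.5021 = 1.004 mol.
The cells are in series, so the same 1.004 mol of electrons passes through the second cell.
2 H₂O + 2 e⁻ → H₂ + 2 OH⁻ — 2 mol e⁻ per mol H₂, so n(H₂) = 1.004/2 = 0.5021 mol.
V = nRT/P = (0.5021 × 8.314 × 310) / (92.7 × 10³) = 0.0140 m³ = 14.0 L.

14.0 L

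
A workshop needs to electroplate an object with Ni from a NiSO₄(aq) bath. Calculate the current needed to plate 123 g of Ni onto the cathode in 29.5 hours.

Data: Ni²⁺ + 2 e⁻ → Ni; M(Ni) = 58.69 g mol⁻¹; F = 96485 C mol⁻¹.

n(Ni) = 123 / 58.69 = 2.096 mol.
n(e⁻) = 2 × 2.096 = 4.192 mol.
Q = n(e⁻)·F = 4.192 × 96485 = 404400 C.
I = Q/t = 404400 / 106200 s = 3.81 A.

3.81 A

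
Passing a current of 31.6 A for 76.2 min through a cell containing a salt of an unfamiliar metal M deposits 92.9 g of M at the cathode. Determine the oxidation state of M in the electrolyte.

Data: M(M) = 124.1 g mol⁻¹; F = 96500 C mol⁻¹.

+2

Q = I·t = 31.60 A × 4572.0 s = 144500 C, so n(e⁻) = 144500/96500 = 1.497 mol.
n(M) deposited = 92.9 / 124.1 = 0.7486 mol.
Electrons per atom = n(e⁻)/n(M) = 1.497 / 0.7486 = 2.00 ≈ 2, so the ion is M²⁺.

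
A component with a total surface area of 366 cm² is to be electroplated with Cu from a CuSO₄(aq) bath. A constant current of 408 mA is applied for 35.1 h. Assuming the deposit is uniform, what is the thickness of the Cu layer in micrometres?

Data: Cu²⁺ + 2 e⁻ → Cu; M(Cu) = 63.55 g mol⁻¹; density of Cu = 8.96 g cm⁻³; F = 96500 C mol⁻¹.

51.8 μm

Q = I·t = 0.4080 × 126360 = 51550 C; n(e⁻) = 0.5342 mol.
n(Cu) = n(e⁻)/2 = 0.2671 mol, so m = 0.2671 × 63.55 = 16.98 g.
Volume = m/ρ = 16.98 / 8.96 = 1.895 cm³.
Thickness = V/A = 1.895 / 366 = 0.00518 cm = 51.8 μm.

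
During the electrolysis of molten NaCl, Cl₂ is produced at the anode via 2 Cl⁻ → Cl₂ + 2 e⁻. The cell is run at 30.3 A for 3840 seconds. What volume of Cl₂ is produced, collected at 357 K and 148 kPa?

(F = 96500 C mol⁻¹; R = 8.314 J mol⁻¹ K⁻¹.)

Q = I·t = 30.30 A × 3840.0 s = 116400 C.
n(e⁻) = Q/F = 116400 / 96500 = 1.206 mol.
2 electrons are transferred per Cl₂ molecule, so n(Cl₂) = 1.206 / 2 = 0.6029 mol.
V = nRT/P = (0.6029 × 8.314 × 357) / (148 × 10³ Pa) = 0.0121 m³ = 12.1 L.

12.1 L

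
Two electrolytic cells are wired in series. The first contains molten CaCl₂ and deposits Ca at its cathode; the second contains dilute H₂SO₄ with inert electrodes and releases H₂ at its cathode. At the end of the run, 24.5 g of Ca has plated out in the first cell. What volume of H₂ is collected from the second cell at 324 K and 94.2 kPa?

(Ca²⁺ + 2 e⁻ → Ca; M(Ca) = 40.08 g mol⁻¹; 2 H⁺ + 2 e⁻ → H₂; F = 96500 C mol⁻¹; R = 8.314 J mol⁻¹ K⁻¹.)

n(Ca) = 24.5 / 40.08 = 0.6113 mol, so n(e⁻) = 2 × 0.6113 = 1.223 mol.
The cells are in series, so the same 1.223 mol of electrons passes through the second cell.
2 H⁺ + 2 e⁻ → H₂ — 2 mol e⁻ per mol H₂, so n(H₂) = 1.223/2 = 0.6113 mol.
V = nRT/P = (0.6113 × 8.314 × 324) / (94.2 × 10³) = 0.0175 m³ = 17.5 L.

17.5 L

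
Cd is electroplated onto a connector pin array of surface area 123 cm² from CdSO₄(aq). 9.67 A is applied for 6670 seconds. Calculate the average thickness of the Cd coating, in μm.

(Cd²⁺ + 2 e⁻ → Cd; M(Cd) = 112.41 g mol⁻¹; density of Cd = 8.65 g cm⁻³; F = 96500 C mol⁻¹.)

Q = I·t = 9.670 × 6670.0 = 64500 C; n(e⁻) = 0.6684 mol.
n(Cd) = n(e⁻)/2 = 0.3342 mol, so m = 0.3342 × 112.41 = 37.57 g.
Volume = m/ρ = 37.57 / 8.65 = 4.343 cm³.
Thickness = V/A = 4.343 / 123 = 0.0353 cm = 353 μm.

353 μm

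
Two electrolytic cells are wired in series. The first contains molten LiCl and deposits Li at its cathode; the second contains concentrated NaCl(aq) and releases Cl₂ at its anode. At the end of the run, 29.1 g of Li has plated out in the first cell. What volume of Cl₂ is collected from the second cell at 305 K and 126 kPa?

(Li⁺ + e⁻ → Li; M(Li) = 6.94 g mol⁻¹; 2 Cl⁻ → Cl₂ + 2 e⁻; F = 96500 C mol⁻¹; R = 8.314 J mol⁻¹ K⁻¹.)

42.2 L

n(Li) = 29.1 / 6.94 = 4.193 mol, so n(e⁻) = 1 × 4.193 = 4.193 mol.
The cells are in series, so the same 4.193 mol of electrons passes through the second cell.
2 Cl⁻ → Cl₂ + 2 e⁻ — 2 mol e⁻ per mol Cl₂, so n(Cl₂) = 4.193/2 = 2.097 mol.
V = nRT/P = (2.097 × 8.314 × 305) / (126 × 10³) = 0.0422 m³ = 42.2 L.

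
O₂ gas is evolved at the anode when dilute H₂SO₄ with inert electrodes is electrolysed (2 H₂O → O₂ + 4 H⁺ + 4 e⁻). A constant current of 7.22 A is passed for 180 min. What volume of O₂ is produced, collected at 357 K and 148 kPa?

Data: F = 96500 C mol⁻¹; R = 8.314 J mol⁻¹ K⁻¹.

4.05 L

Q = I·t = 7.220 A × 10800 s = 77980 C.
n(e⁻) = Q/F = 77980 / 96500 = 0.8080 mol.
4 electrons are transferred per O₂ molecule, so n(O₂) = 0.8080 / 4 = 0.2020 mol.
V = nRT/P = (0.2020 × 8.314 × 357) / (148 × 10³ Pa) = 0.00405 m³ = 4.05 L.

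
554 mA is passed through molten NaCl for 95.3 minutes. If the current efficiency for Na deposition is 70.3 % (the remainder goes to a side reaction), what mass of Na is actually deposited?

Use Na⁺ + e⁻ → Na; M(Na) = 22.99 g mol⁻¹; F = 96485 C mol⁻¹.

Q = I·t = 0.5540 × 5718.0 = 3168 C.
n(e⁻) = 3168/96485 = 0.03283 mol; theoretically n(Na) = 0.03283/1 = 0.03283 mol, m_theo = 0.7548 g.
At 70.3 % efficiency, m_actual = 0.703 × 0.7548 = 0.531 g.

0.531 g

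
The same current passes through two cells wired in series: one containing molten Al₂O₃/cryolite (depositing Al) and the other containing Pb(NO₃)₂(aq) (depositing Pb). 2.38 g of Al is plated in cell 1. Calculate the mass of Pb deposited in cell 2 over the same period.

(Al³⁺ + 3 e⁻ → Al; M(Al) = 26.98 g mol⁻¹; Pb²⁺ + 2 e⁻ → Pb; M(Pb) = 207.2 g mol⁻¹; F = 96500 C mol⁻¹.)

n(Al) = 2.38 / 26.98 = 0.08821 mol.
Since Al³⁺ + 3 e⁻ → Al, n(e⁻) passed = 3 × 0.08821 = 0.2646 mol.
Cells in series carry the same charge, so the same 0.2646 mol of electrons passes through cell 2.
Pb²⁺ + 2 e⁻ → Pb, so n(Pb) = 0.2646 / 2 = 0.1323 mol.
m(Pb) = 0.1323 × 207.2 = 27.4 g.

27.4 g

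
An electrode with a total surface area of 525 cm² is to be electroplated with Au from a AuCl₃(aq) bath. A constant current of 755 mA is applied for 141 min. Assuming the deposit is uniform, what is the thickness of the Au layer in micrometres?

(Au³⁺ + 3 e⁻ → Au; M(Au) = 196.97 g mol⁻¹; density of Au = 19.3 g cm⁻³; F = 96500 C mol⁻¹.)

4.29 μm

Q = I·t = 0.7550 × 8460.0 = 6387 C; n(e⁻) = 0.06619 mol.
n(Au) = n(e⁻)/3 = 0.02206 mol, so m = 0.02206 × 196.97 = 4.346 g.
Volume = m/ρ = 4.346 / 19.3 = 0.2252 cm³.
Thickness = V/A = 0.2252 / 525 = 4.29 × 10⁻⁴ cm = 4.29 μm.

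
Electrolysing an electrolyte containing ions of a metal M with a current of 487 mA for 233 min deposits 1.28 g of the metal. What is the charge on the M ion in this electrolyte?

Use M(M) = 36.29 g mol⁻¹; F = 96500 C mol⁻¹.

Q = I·t = 0.4870 A × 13980 s = 6808 C, so n(e⁻) = 6808/96500 = 0.07055 mol.
n(M) deposited = 1.28 / 36.29 = 0.03527 mol.
Electrons per atom = n(e⁻)/n(M) = 0.07055 / 0.03527 = 2.00 ≈ 2, so the ion is M²⁺.

+2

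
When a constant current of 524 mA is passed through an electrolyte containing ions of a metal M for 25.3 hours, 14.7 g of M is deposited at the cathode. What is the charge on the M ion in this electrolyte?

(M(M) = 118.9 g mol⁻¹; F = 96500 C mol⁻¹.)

+4

Q = I·t = 0.5240 A × 91080 s = 47730 C, so n(e⁻) = 47730/96500 = 0.4946 mol.
n(M) deposited = 14.7 / 118.9 = 0.1236 mol.
Electrons per atom = n(e⁻)/n(M) = 0.4946 / 0.1236 = 4.00 ≈ 4, so the ion is M⁴⁺.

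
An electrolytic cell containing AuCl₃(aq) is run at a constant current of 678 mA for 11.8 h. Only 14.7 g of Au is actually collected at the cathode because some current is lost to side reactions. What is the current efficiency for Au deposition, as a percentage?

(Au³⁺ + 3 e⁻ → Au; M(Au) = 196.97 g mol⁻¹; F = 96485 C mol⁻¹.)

75.0 %

Q = I·t = 0.6780 × 42480 = 28800 C; n(e⁻) = 28800/96485 = 0.2985 mol.
Theoretical n(Au) = n(e⁻)/3 = 0.09950 mol, i.e. m_theo = 0.09950 × 196.97 = 19.60 g.
Efficiency = m_actual / m_theo = 14.7 / 19.60 = 75.0 %.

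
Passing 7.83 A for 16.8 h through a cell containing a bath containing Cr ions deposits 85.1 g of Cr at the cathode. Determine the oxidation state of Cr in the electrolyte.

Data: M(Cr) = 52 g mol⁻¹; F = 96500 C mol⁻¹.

+3

Q = I·t = 7.830 A × 60480 s = 473600 C, so n(e⁻) = 473600/96500 = 4.907 mol.
n(Cr) deposited = 85.1 / 52 = 1.637 mol.
Electrons per atom = n(e⁻)/n(Cr) = 4.907 / 1.637 = 3.00 ≈ 3, so the ion is Cr³⁺.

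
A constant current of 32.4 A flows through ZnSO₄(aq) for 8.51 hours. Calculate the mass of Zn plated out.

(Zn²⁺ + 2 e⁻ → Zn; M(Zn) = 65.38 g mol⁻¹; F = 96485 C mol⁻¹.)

Q = I·t = 32.40 A × 30636 s = 992600 C.
n(e⁻) = Q/F = 992600 / 96485 = 10.29 mol.
Zn²⁺ + 2 e⁻ → Zn, so n(Zn) = n(e⁻)/2 = 5.144 mol.
m = n·M = 5.144 × 65.38 = 336 g.

336 g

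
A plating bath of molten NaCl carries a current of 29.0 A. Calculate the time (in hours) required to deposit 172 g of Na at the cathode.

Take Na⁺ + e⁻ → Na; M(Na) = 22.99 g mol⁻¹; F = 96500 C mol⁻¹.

n(Na) = m/M = 172 / 22.99 = 7.482 mol.
Each Na atom requires 1 electron, so n(e⁻) = 1 × 7.482 = 7.482 mol.
Q = n(e⁻)·F = 7.482 × 96500 = 722000 C.
t = Q/I = 722000 / 29.00 A = 24900 s = 6.92 h.

6.92 h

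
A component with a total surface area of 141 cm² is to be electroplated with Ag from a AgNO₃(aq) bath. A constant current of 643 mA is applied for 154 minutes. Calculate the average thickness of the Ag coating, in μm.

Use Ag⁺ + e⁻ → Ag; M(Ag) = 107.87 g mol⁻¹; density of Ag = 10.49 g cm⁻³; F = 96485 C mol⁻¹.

44.9 μm

Q = I·t = 0.6430 × 9240.0 = 5941 C; n(e⁻) = 0.06158 mol.
n(Ag) = n(e⁻)/1 = 0.06158 mol, so m = 0.06158 × 107.87 = 6.642 g.
Volume = m/ρ = 6.642 / 10.49 = 0.6332 cm³.
Thickness = V/A = 0.6332 / 141 = 0.00449 cm = 44.9 μm.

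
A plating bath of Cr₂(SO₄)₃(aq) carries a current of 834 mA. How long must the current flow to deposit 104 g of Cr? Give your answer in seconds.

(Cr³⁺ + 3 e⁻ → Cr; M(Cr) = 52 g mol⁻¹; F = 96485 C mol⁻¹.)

6.94 × 10⁵ s

n(Cr) = m/M = 104 / 52 = 2.000 mol.
Each Cr atom requires 3 electrons, so n(e⁻) = 3 × 2.000 = 6.000 mol.
Q = n(e⁻)·F = 6.000 × 96485 = 578900 C.
t = Q/I = 578900 / 0.8340 A = 694100 s.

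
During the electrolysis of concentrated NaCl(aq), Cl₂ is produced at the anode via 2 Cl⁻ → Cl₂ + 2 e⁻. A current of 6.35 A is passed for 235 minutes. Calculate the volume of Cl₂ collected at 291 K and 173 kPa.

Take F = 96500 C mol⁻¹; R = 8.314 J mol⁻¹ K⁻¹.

Q = I·t = 6.350 A × 14100 s = 89540 C.
n(e⁻) = Q/F = 89540 / 96500 = 0.9278 mol.
2 electrons are transferred per Cl₂ molecule, so n(Cl₂) = 0.9278 / 2 = 0.4639 mol.
V = nRT/P = (0.4639 × 8.314 × 291) / (173 × 10³ Pa) = 0.00649 m³ = 6.49 L.

6.49 L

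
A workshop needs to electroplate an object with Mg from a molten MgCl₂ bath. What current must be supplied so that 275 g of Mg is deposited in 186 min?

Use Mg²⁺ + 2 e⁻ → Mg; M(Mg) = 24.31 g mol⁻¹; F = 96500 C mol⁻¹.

196 A

n(Mg) = 275 / 24.31 = 11.31 mol.
n(e⁻) = 2 × 11.31 = 22.62 mol.
Q = n(e⁻)·F = 22.62 × 96500 = 2183000 C.
I = Q/t = 2183000 / 11160 s = 196 A.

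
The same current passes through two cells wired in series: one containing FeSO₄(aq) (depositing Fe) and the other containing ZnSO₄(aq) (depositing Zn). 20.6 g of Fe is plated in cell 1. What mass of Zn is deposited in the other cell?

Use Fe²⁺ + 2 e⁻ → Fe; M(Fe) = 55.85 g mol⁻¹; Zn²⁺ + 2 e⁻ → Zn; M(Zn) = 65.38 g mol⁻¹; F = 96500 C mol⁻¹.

24.1 g

n(Fe) = 20.6 / 55.85 = 0.3688 mol.
Since Fe²⁺ + 2 e⁻ → Fe, n(e⁻) passed = 2 × 0.3688 = 0.7377 mol.
Cells in series carry the same charge, so the same 0.7377 mol of electrons passes through cell 2.
Zn²⁺ + 2 e⁻ → Zn, so n(Zn) = 0.7377 / 2 = 0.3688 mol.
m(Zn) = 0.3688 × 65.38 = 24.1 g.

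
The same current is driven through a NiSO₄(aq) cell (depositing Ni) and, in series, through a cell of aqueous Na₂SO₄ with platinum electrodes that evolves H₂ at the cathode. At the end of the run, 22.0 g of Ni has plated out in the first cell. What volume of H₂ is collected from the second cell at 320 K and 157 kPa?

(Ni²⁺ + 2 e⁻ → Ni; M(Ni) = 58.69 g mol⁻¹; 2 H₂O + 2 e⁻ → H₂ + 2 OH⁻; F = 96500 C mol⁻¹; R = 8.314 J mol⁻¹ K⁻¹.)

n(Ni) = 22.0 / 58.69 = 0.3749 mol, so n(e⁻) = 2 × 0.3749 = 0.7497 mol.
The cells are in series, so the same 0.7497 mol of electrons passes through the second cell.
2 H₂O + 2 e⁻ → H₂ + 2 OH⁻ — 2 mol e⁻ per mol H₂, so n(H₂) = 0.7497/2 = 0.3749 mol.
V = nRT/P = (0.3749 × 8.314 × 320) / (157 × 10³) = 0.00635 m³ = 6.35 L.

6.35 L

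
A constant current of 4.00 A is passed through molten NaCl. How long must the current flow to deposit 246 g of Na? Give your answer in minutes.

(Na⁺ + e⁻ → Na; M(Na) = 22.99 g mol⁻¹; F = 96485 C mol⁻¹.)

n(Na) = m/M = 246 / 22.99 = 10.70 mol.
Each Na atom requires 1 electron, so n(e⁻) = 1 × 10.70 = 10.70 mol.
Q = n(e⁻)·F = 10.70 × 96485 = 1032000 C.
t = Q/I = 1032000 / 4.000 A = 258100 s = 4300 min.

4300 min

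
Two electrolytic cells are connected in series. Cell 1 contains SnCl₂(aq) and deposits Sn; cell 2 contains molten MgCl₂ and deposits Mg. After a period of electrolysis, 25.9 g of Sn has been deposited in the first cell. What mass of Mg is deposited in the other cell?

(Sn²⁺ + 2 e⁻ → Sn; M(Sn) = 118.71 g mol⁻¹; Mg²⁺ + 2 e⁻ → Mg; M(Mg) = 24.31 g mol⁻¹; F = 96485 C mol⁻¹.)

n(Sn) = 25.9 / 118.71 = 0.2182 mol.
Since Sn²⁺ + 2 e⁻ → Sn, n(e⁻) passed = 2 × 0.2182 = 0.4364 mol.
Cells in series carry the same charge, so the same 0.4364 mol of electrons passes through cell 2.
Mg²⁺ + 2 e⁻ → Mg, so n(Mg) = 0.4364 / 2 = 0.2182 mol.
m(Mg) = 0.2182 × 24.31 = 5.30 g.

5.30 g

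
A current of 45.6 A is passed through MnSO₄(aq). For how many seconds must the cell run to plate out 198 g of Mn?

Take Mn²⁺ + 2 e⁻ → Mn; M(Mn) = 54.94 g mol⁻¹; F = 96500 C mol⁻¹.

15300 s

n(Mn) = m/M = 198 / 54.94 = 3.604 mol.
Each Mn atom requires 2 electrons, so n(e⁻) = 2 × 3.604 = 7.208 mol.
Q = n(e⁻)·F = 7.208 × 96500 = 695600 C.
t = Q/I = 695600 / 45.60 A = 15250 s.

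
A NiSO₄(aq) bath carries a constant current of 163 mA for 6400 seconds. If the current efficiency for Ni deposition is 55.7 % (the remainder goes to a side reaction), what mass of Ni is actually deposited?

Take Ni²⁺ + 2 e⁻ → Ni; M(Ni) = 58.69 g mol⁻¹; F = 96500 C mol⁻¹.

0.177 g

Q = I·t = 0.1630 × 6400.0 = 1043 C.
n(e⁻) = 1043/96500 = 0.01081 mol; theoretically n(Ni) = 0.01081/2 = 0.005405 mol, m_theo = 0.3172 g.
At 55.7 % efficiency, m_actual = 0.557 × 0.3172 = 0.177 g.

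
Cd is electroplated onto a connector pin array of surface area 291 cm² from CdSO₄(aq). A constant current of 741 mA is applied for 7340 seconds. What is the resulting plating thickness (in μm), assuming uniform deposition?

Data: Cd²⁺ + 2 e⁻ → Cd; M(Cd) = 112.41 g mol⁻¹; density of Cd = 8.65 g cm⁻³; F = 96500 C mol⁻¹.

Q = I·t = 0.7410 × 7340.0 = 5439 C; n(e⁻) = 0.05636 mol.
n(Cd) = n(e⁻)/2 = 0.02818 mol, so m = 0.02818 × 112.41 = 3.168 g.
Volume = m/ρ = 3.168 / 8.65 = 0.3662 cm³.
Thickness = V/A = 0.3662 / 291 = 0.00126 cm = 12.6 μm.

12.6 μm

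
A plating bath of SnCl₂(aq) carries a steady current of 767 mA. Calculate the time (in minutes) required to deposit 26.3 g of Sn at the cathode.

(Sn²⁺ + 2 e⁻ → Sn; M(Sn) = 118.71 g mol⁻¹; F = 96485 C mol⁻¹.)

n(Sn) = m/M = 26.3 / 118.71 = 0.2215 mol.
Each Sn atom requires 2 electrons, so n(e⁻) = 2 × 0.2215 = 0.4431 mol.
Q = n(e⁻)·F = 0.4431 × 96485 = 42750 C.
t = Q/I = 42750 / 0.7670 A = 55740 s = 929 min.

929 min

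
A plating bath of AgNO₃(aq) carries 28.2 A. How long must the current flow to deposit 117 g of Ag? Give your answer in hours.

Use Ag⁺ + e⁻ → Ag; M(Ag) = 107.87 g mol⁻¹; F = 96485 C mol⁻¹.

n(Ag) = m/M = 117 / 107.87 = 1.085 mol.
Each Ag atom requires 1 electron, so n(e⁻) = 1 × 1.085 = 1.085 mol.
Q = n(e⁻)·F = 1.085 × 96485 = 104700 C.
t = Q/I = 104700 / 28.20 A = 3711 s = 1.03 h.

1.03 h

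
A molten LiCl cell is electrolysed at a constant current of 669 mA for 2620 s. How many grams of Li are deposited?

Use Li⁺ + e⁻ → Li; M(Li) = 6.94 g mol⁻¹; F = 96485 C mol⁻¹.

0.126 g

Q = I·t = 0.6690 A × 2620.0 s = 1753 C.
n(e⁻) = Q/F = 1753 / 96485 = 0.01817 mol.
Li⁺ + e⁻ → Li, so n(Li) = n(e⁻)/1 = 0.01817 mol.
m = n·M = 0.01817 × 6.94 = 0.126 g.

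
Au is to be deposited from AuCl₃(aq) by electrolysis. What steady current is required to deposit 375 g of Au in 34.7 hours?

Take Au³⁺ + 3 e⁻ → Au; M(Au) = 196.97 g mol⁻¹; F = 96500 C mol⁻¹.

n(Au) = 375 / 196.97 = 1.904 mol.
n(e⁻) = 3 × 1.904 = 5.712 mol.
Q = n(e⁻)·F = 5.712 × 96500 = 551200 C.
I = Q/t = 551200 / 124920 s = 4.41 A.

4.41 A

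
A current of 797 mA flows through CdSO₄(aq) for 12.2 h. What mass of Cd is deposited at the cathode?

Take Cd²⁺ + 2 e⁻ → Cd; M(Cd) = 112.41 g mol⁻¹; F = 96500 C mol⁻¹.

20.4 g

Q = I·t = 0.7970 A × 43920 s = 35000 C.
n(e⁻) = Q/F = 35000 / 96500 = 0.3627 mol.
Cd²⁺ + 2 e⁻ → Cd, so n(Cd) = n(e⁻)/2 = 0.1814 mol.
m = n·M = 0.1814 × 112.41 = 20.4 g.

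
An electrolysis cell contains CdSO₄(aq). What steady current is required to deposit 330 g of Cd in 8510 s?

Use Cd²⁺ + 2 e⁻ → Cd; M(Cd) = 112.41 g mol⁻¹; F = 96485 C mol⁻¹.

66.6 A

n(Cd) = 330 / 112.41 = 2.936 mol.
n(e⁻) = 2 × 2.936 = 5.871 mol.
Q = n(e⁻)·F = 5.871 × 96485 = 566500 C.
I = Q/t = 566500 / 8510.0 s = 66.6 A.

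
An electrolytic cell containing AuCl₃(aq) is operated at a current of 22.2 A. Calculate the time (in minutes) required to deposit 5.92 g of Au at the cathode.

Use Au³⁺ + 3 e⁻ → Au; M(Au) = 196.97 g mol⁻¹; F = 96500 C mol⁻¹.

6.53 min

n(Au) = m/M = 5.92 / 196.97 = 0.03006 mol.
Each Au atom requires 3 electrons, so n(e⁻) = 3 × 0.03006 = 0.09017 mol.
Q = n(e⁻)·F = 0.09017 × 96500 = 8701 C.
t = Q/I = 8701 / 22.20 A = 391.9 s = 6.53 min.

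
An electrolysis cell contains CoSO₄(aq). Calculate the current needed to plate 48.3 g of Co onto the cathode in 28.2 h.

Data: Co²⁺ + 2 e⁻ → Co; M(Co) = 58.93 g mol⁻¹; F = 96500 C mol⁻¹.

n(Co) = 48.3 / 58.93 = 0.8196 mol.
n(e⁻) = 2 × 0.8196 = 1.639 mol.
Q = n(e⁻)·F = 1.639 × 96500 = 158200 C.
I = Q/t = 158200 / 101520 s = 1.56 A.

1.56 A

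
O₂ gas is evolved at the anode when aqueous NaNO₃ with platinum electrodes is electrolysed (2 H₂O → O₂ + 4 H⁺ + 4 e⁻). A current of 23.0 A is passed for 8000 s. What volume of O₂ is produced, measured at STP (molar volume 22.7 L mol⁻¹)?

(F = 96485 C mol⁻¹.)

10.8 L

Q = I·t = 23.00 A × 8000.0 s = 184000 C.
n(e⁻) = Q/F = 184000 / 96485 = 1.907 mol.
4 electrons are transferred per O₂ molecule, so n(O₂) = 1.907 / 4 = 0.4768 mol.
V = n × V_m = 0.4768 × 22.7 = 10.8 L.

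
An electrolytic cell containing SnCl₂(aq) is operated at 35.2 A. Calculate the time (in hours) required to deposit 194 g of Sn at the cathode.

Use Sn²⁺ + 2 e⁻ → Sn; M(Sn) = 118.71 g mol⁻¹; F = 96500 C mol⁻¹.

2.49 h

n(Sn) = m/M = 194 / 118.71 = 1.634 mol.
Each Sn atom requires 2 electrons, so n(e⁻) = 2 × 1.634 = 3.268 mol.
Q = n(e⁻)·F = 3.268 × 96500 = 315400 C.
t = Q/I = 315400 / 35.20 A = 8960 s = 2.49 h.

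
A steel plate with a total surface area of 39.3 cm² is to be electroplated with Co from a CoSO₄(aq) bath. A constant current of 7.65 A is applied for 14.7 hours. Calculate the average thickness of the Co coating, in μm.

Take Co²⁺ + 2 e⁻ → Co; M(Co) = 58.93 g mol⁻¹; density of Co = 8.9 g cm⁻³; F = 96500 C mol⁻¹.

3530 μm

Q = I·t = 7.650 × 52920 = 404800 C; n(e⁻) = 4.195 mol.
n(Co) = n(e⁻)/2 = 2.098 mol, so m = 2.098 × 58.93 = 123.6 g.
Volume = m/ρ = 123.6 / 8.9 = 13.89 cm³.
Thickness = V/A = 13.89 / 39.3 = 0.353 cm = 3530 μm.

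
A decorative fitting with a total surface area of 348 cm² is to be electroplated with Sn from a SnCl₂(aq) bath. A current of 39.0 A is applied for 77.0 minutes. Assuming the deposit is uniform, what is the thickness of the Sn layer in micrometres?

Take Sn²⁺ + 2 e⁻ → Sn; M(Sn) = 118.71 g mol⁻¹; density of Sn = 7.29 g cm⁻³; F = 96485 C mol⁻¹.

437 μm

Q = I·t = 39.00 × 4620.0 = 180200 C; n(e⁻) = 1.867 mol.
n(Sn) = n(e⁻)/2 = 0.9337 mol, so m = 0.9337 × 118.71 = 110.8 g.
Volume = m/ρ = 110.8 / 7.29 = 15.20 cm³.
Thickness = V/A = 15.20 / 348 = 0.0437 cm = 437 μm.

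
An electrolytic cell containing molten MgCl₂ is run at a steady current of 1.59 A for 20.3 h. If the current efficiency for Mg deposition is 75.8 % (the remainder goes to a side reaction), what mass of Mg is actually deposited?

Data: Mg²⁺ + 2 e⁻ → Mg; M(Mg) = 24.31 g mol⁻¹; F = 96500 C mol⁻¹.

11.1 g

Q = I·t = 1.590 × 73080 = 116200 C.
n(e⁻) = 116200/96500 = 1.204 mol; theoretically n(Mg) = 1.204/2 = 0.6021 mol, m_theo = 14.64 g.
At 75.8 % efficiency, m_actual = 0.758 × 14.64 = 11.1 g.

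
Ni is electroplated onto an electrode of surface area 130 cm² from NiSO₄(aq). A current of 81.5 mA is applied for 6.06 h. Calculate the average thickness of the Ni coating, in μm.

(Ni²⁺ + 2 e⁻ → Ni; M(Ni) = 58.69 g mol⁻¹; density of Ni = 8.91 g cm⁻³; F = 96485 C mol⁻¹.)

4.67 μm

Q = I·t = 0.08150 × 21816 = 1778 C; n(e⁻) = 0.01843 mol.
n(Ni) = n(e⁻)/2 = 0.009214 mol, so m = 0.009214 × 58.69 = 0.5408 g.
Volume = m/ρ = 0.5408 / 8.91 = 0.06069 cm³.
Thickness = V/A = 0.06069 / 130 = 4.67 × 10⁻⁴ cm = 4.67 μm.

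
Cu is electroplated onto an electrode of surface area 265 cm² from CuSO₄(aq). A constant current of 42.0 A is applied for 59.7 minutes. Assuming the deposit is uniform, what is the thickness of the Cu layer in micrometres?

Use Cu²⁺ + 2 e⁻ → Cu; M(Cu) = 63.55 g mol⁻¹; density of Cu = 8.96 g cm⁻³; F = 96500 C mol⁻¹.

209 μm

Q = I·t = 42.00 × 3582.0 = 150400 C; n(e⁻) = 1.559 mol.
n(Cu) = n(e⁻)/2 = 0.7795 mol, so m = 0.7795 × 63.55 = 49.54 g.
Volume = m/ρ = 49.54 / 8.96 = 5.529 cm³.
Thickness = V/A = 5.529 / 265 = 0.0209 cm = 209 μm.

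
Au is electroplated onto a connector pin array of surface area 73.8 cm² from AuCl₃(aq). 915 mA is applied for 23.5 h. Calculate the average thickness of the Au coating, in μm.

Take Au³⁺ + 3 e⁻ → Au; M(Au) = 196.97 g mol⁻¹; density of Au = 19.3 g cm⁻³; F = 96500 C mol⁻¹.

Q = I·t = 0.9150 × 84600 = 77410 C; n(e⁻) = 0.8022 mol.
n(Au) = n(e⁻)/3 = 0.2674 mol, so m = 0.2674 × 196.97 = 52.67 g.
Volume = m/ρ = 52.67 / 19.3 = 2.729 cm³.
Thickness = V/A = 2.729 / 73.8 = 0.0370 cm = 370 μm.

370 μm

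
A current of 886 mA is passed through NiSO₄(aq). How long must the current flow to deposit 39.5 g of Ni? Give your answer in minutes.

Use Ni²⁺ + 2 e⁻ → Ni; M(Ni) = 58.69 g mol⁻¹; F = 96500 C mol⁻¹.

2440 min

n(Ni) = m/M = 39.5 / 58.69 = 0.6730 mol.
Each Ni atom requires 2 electrons, so n(e⁻) = 2 × 0.6730 = 1.346 mol.
Q = n(e⁻)·F = 1.346 × 96500 = 129900 C.
t = Q/I = 129900 / 0.8860 A = 146600 s = 2440 min.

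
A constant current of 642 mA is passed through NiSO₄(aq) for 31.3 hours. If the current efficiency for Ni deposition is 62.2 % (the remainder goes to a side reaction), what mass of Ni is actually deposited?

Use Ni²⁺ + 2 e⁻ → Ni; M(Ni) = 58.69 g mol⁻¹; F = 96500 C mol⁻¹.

13.7 g

Q = I·t = 0.6420 × 112680 = 72340 C.
n(e⁻) = 72340/96500 = 0.7496 mol; theoretically n(Ni) = 0.7496/2 = 0.3748 mol, m_theo = 22.00 g.
At 62.2 % efficiency, m_actual = 0.622 × 22.00 = 13.7 g.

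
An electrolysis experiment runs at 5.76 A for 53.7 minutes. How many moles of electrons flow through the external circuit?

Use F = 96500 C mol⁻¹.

Q = I·t = 5.760 A × 3222.0 s = 18560 C.
n(e⁻) = Q/F = 18560 / 96500 = 0.192 mol.

0.192 mol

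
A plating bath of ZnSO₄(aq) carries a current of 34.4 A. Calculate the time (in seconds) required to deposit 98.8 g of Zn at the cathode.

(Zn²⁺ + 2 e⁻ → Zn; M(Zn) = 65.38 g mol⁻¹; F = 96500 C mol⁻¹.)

n(Zn) = m/M = 98.8 / 65.38 = 1.511 mol.
Each Zn atom requires 2 electrons, so n(e⁻) = 2 × 1.511 = 3.022 mol.
Q = n(e⁻)·F = 3.022 × 96500 = 291700 C.
t = Q/I = 291700 / 34.40 A = 8478 s.

8480 s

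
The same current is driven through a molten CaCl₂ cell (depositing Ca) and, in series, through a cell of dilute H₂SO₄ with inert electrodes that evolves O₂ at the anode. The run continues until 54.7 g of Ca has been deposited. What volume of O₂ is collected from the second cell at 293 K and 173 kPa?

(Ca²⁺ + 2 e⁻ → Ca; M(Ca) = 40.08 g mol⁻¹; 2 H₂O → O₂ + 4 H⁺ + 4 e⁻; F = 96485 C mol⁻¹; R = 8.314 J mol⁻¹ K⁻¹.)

n(Ca) = 54.7 / 40.08 = 1.365 mol, so n(e⁻) = 2 × 1.365 = 2.730 mol.
The cells are in series, so the same 2.730 mol of electrons passes through the second cell.
2 H₂O → O₂ + 4 H⁺ + 4 e⁻ — 4 mol e⁻ per mol O₂, so n(O₂) = 2.730/4 = 0.6824 mol.
V = nRT/P = (0.6824 × 8.314 × 293) / (173 × 10³) = 0.00961 m³ = 9.61 L.

9.61 L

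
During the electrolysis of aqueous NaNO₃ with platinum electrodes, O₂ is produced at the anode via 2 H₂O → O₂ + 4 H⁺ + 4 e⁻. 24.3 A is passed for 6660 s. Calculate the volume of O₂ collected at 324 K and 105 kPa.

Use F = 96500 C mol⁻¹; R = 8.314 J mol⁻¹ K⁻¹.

Q = I·t = 24.30 A × 6660.0 s = 161800 C.
n(e⁻) = Q/F = 161800 / 96500 = 1.677 mol.
4 electrons are transferred per O₂ molecule, so n(O₂) = 1.677 / 4 = 0.4193 mol.
V = nRT/P = (0.4193 × 8.314 × 324) / (105 × 10³ Pa) = 0.0108 m³ = 10.8 L.

10.8 L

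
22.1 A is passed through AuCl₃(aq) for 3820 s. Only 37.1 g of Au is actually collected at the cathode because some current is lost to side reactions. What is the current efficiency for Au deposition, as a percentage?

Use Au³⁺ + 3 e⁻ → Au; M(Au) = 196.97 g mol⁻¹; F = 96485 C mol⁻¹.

Q = I·t = 22.10 × 3820.0 = 84420 C; n(e⁻) = 84420/96485 = 0.8750 mol.
Theoretical n(Au) = n(e⁻)/3 = 0.2917 mol, i.e. m_theo = 0.2917 × 196.97 = 57.45 g.
Efficiency = m_actual / m_theo = 37.1 / 57.45 = 64.6 %.

64.6 %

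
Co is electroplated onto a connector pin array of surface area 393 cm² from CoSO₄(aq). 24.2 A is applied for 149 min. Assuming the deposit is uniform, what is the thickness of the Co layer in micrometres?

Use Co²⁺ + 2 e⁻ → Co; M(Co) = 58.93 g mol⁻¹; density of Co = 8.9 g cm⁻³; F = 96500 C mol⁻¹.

189 μm

Q = I·t = 24.20 × 8940.0 = 216300 C; n(e⁻) = 2.242 mol.
n(Co) = n(e⁻)/2 = 1.121 mol, so m = 1.121 × 58.93 = 66.06 g.
Volume = m/ρ = 66.06 / 8.9 = 7.422 cm³.
Thickness = V/A = 7.422 / 393 = 0.0189 cm = 189 μm.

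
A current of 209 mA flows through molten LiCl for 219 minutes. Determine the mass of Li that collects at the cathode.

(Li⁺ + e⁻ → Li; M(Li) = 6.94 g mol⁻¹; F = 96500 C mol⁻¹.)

0.198 g

Q = I·t = 0.2090 A × 13140 s = 2746 C.
n(e⁻) = Q/F = 2746 / 96500 = 0.02846 mol.
Li⁺ + e⁻ → Li, so n(Li) = n(e⁻)/1 = 0.02846 mol.
m = n·M = 0.02846 × 6.94 = 0.198 g.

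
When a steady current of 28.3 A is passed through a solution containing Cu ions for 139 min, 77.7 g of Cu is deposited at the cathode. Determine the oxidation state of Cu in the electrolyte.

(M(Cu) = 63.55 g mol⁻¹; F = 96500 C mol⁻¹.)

Q = I·t = 28.30 A × 8340.0 s = 236000 C, so n(e⁻) = 236000/96500 = 2.446 mol.
n(Cu) deposited = 77.7 / 63.55 = 1.223 mol.
Electrons per atom = n(e⁻)/n(Cu) = 2.446 / 1.223 = 2.00 ≈ 2, so the ion is Cu²⁺.

+2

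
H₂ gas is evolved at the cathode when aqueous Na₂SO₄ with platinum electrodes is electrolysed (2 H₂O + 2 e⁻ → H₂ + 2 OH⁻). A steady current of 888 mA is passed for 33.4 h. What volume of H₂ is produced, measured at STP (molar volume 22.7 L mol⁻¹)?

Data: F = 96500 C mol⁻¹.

12.6 L

Q = I·t = 0.8880 A × 120240 s = 106800 C.
n(e⁻) = Q/F = 106800 / 96500 = 1.106 mol.
2 electrons are transferred per H₂ molecule, so n(H₂) = 1.106 / 2 = 0.5532 mol.
V = n × V_m = 0.5532 × 22.7 = 12.6 L.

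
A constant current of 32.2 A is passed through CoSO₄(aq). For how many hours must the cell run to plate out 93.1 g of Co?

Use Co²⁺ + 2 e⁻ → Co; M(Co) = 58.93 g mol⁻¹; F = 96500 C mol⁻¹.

2.63 h

n(Co) = m/M = 93.1 / 58.93 = 1.580 mol.
Each Co atom requires 2 electrons, so n(e⁻) = 2 × 1.580 = 3.160 mol.
Q = n(e⁻)·F = 3.160 × 96500 = 304900 C.
t = Q/I = 304900 / 32.20 A = 9469 s = 2.63 h.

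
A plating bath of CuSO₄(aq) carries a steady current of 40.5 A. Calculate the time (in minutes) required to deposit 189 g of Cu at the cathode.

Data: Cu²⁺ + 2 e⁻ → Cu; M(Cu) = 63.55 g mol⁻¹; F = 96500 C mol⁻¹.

236 min

n(Cu) = m/M = 189 / 63.55 = 2.974 mol.
Each Cu atom requires 2 electrons, so n(e⁻) = 2 × 2.974 = 5.948 mol.
Q = n(e⁻)·F = 5.948 × 96500 = 574000 C.
t = Q/I = 574000 / 40.50 A = 14170 s = 236 min.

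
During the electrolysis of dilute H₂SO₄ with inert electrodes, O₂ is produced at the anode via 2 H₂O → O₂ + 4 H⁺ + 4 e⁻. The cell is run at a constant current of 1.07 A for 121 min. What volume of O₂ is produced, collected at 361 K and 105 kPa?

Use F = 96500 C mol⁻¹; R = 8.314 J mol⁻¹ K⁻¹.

0.575 L

Q = I·t = 1.070 A × 7260.0 s = 7768 C.
n(e⁻) = Q/F = 7768 / 96500 = 0.08050 mol.
4 electrons are transferred per O₂ molecule, so n(O₂) = 0.08050 / 4 = 0.02012 mol.
V = nRT/P = (0.02012 × 8.314 × 361) / (105 × 10³ Pa) = 5.75 × 10⁻⁴ m³ = 0.575 L.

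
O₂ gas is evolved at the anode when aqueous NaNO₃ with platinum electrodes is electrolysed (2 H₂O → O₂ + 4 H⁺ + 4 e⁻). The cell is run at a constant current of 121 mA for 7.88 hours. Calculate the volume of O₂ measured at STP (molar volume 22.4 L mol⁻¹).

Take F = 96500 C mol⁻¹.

0.199 L

Q = I·t = 0.1210 A × 28368 s = 3433 C.
n(e⁻) = Q/F = 3433 / 96500 = 0.03557 mol.
4 electrons are transferred per O₂ molecule, so n(O₂) = 0.03557 / 4 = 0.008893 mol.
V = n × V_m = 0.008893 × 22.4 = 0.199 L.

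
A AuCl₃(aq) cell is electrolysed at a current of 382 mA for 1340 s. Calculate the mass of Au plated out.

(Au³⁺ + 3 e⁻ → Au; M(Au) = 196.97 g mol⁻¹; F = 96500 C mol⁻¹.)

Q = I·t = 0.3820 A × 1340.0 s = 511.9 C.
n(e⁻) = Q/F = 511.9 / 96500 = 0.005304 mol.
Au³⁺ + 3 e⁻ → Au, so n(Au) = n(e⁻)/3 = 0.001768 mol.
m = n·M = 0.001768 × 196.97 = 0.348 g.

0.348 g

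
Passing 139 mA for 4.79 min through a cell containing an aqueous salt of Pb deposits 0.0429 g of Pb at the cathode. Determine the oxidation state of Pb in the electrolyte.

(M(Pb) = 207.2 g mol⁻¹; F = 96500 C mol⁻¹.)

Q = I·t = 0.1390 A × 287.40 s = 39.95 C, so n(e⁻) = 39.95/96500 = 0.0004140 mol.
n(Pb) deposited = 0.0429 / 207.2 = 0.0002070 mol.
Electrons per atom = n(e⁻)/n(Pb) = 0.0004140 / 0.0002070 = 2.00 ≈ 2, so the ion is Pb²⁺.

+2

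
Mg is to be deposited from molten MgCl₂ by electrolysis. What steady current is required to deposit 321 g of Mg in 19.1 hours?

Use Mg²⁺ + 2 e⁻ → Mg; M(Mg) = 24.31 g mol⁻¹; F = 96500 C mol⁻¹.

n(Mg) = 321 / 24.31 = 13.20 mol.
n(e⁻) = 2 × 13.20 = 26.41 mol.
Q = n(e⁻)·F = 26.41 × 96500 = 2548000 C.
I = Q/t = 2548000 / 68760 s = 37.1 A.

37.1 A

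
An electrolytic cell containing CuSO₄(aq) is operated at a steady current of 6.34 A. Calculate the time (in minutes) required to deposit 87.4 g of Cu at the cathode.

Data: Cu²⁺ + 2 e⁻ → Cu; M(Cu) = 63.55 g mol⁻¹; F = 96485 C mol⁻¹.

698 min

n(Cu) = m/M = 87.4 / 63.55 = 1.375 mol.
Each Cu atom requires 2 electrons, so n(e⁻) = 2 × 1.375 = 2.751 mol.
Q = n(e⁻)·F = 2.751 × 96485 = 265400 C.
t = Q/I = 265400 / 6.340 A = 41860 s = 698 min.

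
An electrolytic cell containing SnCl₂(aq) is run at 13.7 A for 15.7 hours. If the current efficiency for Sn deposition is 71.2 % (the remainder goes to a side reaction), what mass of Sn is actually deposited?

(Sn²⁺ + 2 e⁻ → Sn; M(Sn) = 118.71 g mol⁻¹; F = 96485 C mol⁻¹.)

339 g

Q = I·t = 13.70 × 56520 = 774300 C.
n(e⁻) = 774300/96485 = 8.025 mol; theoretically n(Sn) = 8.025/2 = 4.013 mol, m_theo = 476.3 g.
At 71.2 % efficiency, m_actual = 0.712 × 476.3 = 339 g.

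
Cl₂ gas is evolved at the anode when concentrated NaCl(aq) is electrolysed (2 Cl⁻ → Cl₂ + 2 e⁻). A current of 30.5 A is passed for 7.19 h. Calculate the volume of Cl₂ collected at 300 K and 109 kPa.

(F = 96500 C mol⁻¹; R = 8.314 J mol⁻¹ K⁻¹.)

93.6 L

Q = I·t = 30.50 A × 25884 s = 789500 C.
n(e⁻) = Q/F = 789500 / 96500 = 8.181 mol.
2 electrons are transferred per Cl₂ molecule, so n(Cl₂) = 8.181 / 2 = 4.090 mol.
V = nRT/P = (4.090 × 8.314 × 300) / (109 × 10³ Pa) = 0.0936 m³ = 93.6 L.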